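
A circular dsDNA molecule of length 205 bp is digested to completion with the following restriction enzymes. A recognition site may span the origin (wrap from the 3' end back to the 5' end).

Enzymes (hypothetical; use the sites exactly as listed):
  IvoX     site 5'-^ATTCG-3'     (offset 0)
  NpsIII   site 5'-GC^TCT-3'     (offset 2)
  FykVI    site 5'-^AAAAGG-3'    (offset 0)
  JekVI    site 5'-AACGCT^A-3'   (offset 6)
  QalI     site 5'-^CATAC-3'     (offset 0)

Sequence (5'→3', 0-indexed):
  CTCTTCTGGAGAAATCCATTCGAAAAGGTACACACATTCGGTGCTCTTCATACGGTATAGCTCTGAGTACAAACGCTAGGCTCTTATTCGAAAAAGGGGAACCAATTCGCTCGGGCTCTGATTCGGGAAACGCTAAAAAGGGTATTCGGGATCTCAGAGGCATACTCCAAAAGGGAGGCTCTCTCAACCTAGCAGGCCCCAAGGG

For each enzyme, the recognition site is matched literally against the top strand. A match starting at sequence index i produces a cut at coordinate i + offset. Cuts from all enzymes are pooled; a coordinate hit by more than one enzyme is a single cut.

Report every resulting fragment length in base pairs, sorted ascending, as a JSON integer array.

[1,4,4,4,4,5,6,8,8,9,11,12,13,13,13,14,16,16,17,27]

Site scan:
  IvoX ATTCG/0: at [17, 35, 85, 104, 120, 143] ⇒ [17, 35, 85, 104, 120, 143]
  NpsIII GCTCT/2: at [42, 59, 79, 114, 177, 204] ⇒ [1, 44, 61, 81, 116, 179]
  FykVI AAAAGG/0: at [22, 91, 135, 168] ⇒ [22, 91, 135, 168]
  JekVI AACGCTA/6: at [71, 128] ⇒ [77, 134]
  QalI CATAC/0: at [48, 160] ⇒ [48, 160]

Pooled cuts: [1, 17, 22, 35, 44, 48, 61, 77, 81, 85, 91, 104, 116, 120, 134, 135, 143, 160, 168, 179]

Fragment lengths:
  1→17: 16 bp
  17→22: 5 bp
  22→35: 13 bp
  35→44: 9 bp
  44→48: 4 bp
  48→61: 13 bp
  61→77: 16 bp
  77→81: 4 bp
  81→85: 4 bp
  85→91: 6 bp
  91→104: 13 bp
  104→116: 12 bp
  116→120: 4 bp
  120→134: 14 bp
  134→135: 1 bp
  135→143: 8 bp
  143→160: 17 bp
  160→168: 8 bp
  168→179: 11 bp
  179→1 (wrap): 205-179+1 = 27 bp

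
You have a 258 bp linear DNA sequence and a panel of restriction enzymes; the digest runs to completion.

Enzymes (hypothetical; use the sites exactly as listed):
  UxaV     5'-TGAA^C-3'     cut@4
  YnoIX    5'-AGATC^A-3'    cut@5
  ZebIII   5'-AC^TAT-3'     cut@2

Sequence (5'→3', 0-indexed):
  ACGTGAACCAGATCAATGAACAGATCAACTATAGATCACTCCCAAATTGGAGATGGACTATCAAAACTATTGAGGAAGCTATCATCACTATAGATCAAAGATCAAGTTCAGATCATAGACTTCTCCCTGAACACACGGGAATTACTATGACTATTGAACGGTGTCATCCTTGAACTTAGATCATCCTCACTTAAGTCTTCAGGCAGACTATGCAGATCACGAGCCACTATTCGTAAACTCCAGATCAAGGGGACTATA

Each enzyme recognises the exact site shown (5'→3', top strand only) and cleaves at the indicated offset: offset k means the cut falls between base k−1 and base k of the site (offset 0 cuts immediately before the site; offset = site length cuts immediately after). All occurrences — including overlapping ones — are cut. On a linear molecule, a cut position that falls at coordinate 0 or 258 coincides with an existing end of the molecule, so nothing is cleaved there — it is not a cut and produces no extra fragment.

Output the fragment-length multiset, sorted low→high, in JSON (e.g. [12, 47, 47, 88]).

[3,4,6,6,6,7,7,7,7,8,8,8,8,9,9,10,11,14,16,17,19,21,21,26]

Site scan:
  UxaV (TGAAC, off=4): starts [3, 16, 127, 154, 170] → cuts [7, 20, 131, 158, 174]
  YnoIX (AGATCA, off=5): starts [9, 21, 32, 91, 98, 109, 177, 213, 241] → cuts [14, 26, 37, 96, 103, 114, 182, 218, 246]
  ZebIII (ACTAT, off=2): starts [27, 56, 65, 86, 143, 149, 206, 225, 252] → cuts [29, 58, 67, 88, 145, 151, 208, 227, 254]

Pooled cuts: [7, 14, 20, 26, 29, 37, 58, 67, 88, 96, 103, 114, 131, 145, 151, 158, 174, 182, 208, 218, 227, 246, 254]

Fragment lengths:
  [0,7): 7 bp
  [7,14): 7 bp
  [14,20): 6 bp
  [20,26): 6 bp
  [26,29): 3 bp
  [29,37): 8 bp
  [37,58): 21 bp
  [58,67): 9 bp
  [67,88): 21 bp
  [88,96): 8 bp
  [96,103): 7 bp
  [103,114): 11 bp
  [114,131): 17 bp
  [131,145): 14 bp
  [145,151): 6 bp
  [151,158): 7 bp
  [158,174): 16 bp
  [174,182): 8 bp
  [182,208): 26 bp
  [208,218): 10 bp
  [218,227): 9 bp
  [227,246): 19 bp
  [246,254): 8 bp
  [254,258): 4 bp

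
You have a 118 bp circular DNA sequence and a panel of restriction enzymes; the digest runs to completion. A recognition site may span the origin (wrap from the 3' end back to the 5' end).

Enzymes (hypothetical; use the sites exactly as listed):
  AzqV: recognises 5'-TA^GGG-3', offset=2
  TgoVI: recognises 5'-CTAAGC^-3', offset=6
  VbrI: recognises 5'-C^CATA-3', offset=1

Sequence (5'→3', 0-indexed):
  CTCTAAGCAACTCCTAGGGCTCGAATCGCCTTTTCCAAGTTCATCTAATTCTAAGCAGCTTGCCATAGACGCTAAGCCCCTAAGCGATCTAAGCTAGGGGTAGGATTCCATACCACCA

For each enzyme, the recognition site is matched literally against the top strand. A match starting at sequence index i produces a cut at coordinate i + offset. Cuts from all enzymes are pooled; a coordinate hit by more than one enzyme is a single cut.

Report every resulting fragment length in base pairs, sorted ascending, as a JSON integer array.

[2,7,8,8,9,12,14,18,40]

Site scan:
  AzqV (TAGGG, off=2): starts [14, 94] → cuts [16, 96]
  TgoVI (CTAAGC, off=6): starts [2, 50, 71, 79, 88] → cuts [8, 56, 77, 85, 94]
  VbrI (CCATA, off=1): starts [62, 107] → cuts [63, 108]

Pooled cuts: [8, 16, 56, 63, 77, 85, 94, 96, 108]

Fragment lengths:
  8→16: 8 bp
  16→56: 40 bp
  56→63: 7 bp
  63→77: 14 bp
  77→85: 8 bp
  85→94: 9 bp
  94→96: 2 bp
  96→108: 12 bp
  108→8 (wrap): 118-108+8 = 18 bp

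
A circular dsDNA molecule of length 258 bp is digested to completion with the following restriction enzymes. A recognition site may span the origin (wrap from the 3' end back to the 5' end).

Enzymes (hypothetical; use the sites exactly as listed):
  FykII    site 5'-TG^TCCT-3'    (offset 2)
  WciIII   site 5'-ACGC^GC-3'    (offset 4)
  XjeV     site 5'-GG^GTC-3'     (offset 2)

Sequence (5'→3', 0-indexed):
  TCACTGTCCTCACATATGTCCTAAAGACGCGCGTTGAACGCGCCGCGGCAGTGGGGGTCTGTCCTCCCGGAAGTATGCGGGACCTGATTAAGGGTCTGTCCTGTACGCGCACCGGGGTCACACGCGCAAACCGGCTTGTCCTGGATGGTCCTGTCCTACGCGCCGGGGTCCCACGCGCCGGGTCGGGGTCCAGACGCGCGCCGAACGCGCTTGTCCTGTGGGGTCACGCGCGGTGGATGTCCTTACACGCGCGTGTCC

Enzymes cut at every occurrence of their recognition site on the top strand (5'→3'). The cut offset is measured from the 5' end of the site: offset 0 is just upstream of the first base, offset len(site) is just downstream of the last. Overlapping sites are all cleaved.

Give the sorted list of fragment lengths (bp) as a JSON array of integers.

[5,5,5,5,5,6,6,7,8,8,9,9,9,9,10,10,10,11,11,11,12,12,13,15,15,32]

Site scan:
  FykII (TGTCCT, off=2): starts [4, 16, 59, 96, 136, 151, 211, 237, 253] → cuts [6, 18, 61, 98, 138, 153, 213, 239, 255]
  WciIII (ACGCGC, off=4): starts [26, 37, 104, 121, 157, 172, 193, 204, 225, 246] → cuts [30, 41, 108, 125, 161, 176, 197, 208, 229, 250]
  XjeV (GGGTC, off=2): starts [54, 91, 114, 165, 179, 185, 220] → cuts [56, 93, 116, 167, 181, 187, 222]

Pooled cuts: [6, 18, 30, 41, 56, 61, 93, 98, 108, 116, 125, 138, 153, 161, 167, 176, 181, 187, 197, 208, 213, 222, 229, 239, 250, 255]

Fragment lengths:
  6→18: 12 bp
  18→30: 12 bp
  30→41: 11 bp
  41→56: 15 bp
  56→61: 5 bp
  61→93: 32 bp
  93→98: 5 bp
  98→108: 10 bp
  108→116: 8 bp
  116→125: 9 bp
  125→138: 13 bp
  138→153: 15 bp
  153→161: 8 bp
  161→167: 6 bp
  167→176: 9 bp
  176→181: 5 bp
  181→187: 6 bp
  187→197: 10 bp
  197→208: 11 bp
  208→213: 5 bp
  213→222: 9 bp
  222→229: 7 bp
  229→239: 10 bp
  239→250: 11 bp
  250→255: 5 bp
  255→6 (wrap): 258-255+6 = 9 bp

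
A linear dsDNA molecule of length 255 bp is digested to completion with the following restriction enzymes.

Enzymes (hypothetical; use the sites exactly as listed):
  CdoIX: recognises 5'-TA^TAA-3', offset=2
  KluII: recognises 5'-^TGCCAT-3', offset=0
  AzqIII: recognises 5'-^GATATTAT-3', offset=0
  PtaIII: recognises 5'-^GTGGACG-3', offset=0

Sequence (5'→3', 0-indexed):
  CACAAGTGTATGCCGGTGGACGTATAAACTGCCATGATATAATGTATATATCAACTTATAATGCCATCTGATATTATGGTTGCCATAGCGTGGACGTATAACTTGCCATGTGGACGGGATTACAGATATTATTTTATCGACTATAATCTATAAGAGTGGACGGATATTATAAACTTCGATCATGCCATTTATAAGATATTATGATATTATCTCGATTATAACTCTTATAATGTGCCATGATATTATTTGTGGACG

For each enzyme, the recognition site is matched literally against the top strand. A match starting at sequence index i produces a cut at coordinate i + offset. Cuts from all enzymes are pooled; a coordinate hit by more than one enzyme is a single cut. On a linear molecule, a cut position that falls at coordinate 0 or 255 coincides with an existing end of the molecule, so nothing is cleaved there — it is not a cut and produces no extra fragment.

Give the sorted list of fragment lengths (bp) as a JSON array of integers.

[3,3,5,5,5,5,6,6,7,7,7,7,8,8,9,9,9,9,9,10,10,11,13,15,15,16,19,19]

Site scan:
  CdoIX (TATAA, off=2): starts [22, 37, 56, 96, 141, 148, 167, 189, 216, 225] → cuts [24, 39, 58, 98, 143, 150, 169, 191, 218, 227]
  KluII (TGCCAT, off=0): starts [29, 61, 80, 103, 182, 232] → cuts [29, 61, 80, 103, 182, 232]
  AzqIII (GATATTAT, off=0): starts [69, 124, 162, 194, 202, 238] → cuts [69, 124, 162, 194, 202, 238]
  PtaIII (GTGGACG, off=0): starts [15, 89, 109, 155, 248] → cuts [15, 89, 109, 155, 248]

Pooled cuts: [15, 24, 29, 39, 58, 61, 69, 80, 89, 98, 103, 109, 124, 143, 150, 155, 162, 169, 182, 191, 194, 202, 218, 227, 232, 238, 248]

Fragment lengths:
  [0,15): 15 bp
  [15,24): 9 bp
  [24,29): 5 bp
  [29,39): 10 bp
  [39,58): 19 bp
  [58,61): 3 bp
  [61,69): 8 bp
  [69,80): 11 bp
  [80,89): 9 bp
  [89,98): 9 bp
  [98,103): 5 bp
  [103,109): 6 bp
  [109,124): 15 bp
  [124,143): 19 bp
  [143,150): 7 bp
  [150,155): 5 bp
  [155,162): 7 bp
  [162,169): 7 bp
  [169,182): 13 bp
  [182,191): 9 bp
  [191,194): 3 bp
  [194,202): 8 bp
  [202,218): 16 bp
  [218,227): 9 bp
  [227,232): 5 bp
  [232,238): 6 bp
  [238,248): 10 bp
  [248,255): 7 bp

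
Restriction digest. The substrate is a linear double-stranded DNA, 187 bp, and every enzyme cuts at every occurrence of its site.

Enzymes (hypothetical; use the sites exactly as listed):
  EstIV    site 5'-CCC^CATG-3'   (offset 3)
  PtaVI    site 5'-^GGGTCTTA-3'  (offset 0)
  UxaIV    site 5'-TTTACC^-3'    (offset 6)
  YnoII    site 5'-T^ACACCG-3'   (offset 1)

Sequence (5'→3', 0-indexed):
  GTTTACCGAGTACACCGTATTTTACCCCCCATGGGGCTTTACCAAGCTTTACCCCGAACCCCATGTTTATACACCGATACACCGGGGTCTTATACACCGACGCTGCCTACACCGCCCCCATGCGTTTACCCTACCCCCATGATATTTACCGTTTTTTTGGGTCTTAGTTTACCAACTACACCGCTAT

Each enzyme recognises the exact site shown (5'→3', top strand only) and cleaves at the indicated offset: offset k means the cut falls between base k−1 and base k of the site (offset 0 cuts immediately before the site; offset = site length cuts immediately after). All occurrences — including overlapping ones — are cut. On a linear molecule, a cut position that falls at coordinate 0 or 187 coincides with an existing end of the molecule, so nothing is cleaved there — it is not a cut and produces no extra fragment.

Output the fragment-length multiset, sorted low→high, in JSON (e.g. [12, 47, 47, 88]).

Per-enzyme occurrences:
  EstIV CCCCATG/3: at [26, 58, 115, 134] ⇒ [29, 61, 118, 137]
  PtaVI GGGTCTTA/0: at [84, 158] ⇒ [84, 158]
  UxaIV TTTACC/6: at [1, 20, 37, 47, 124, 144, 167] ⇒ [7, 26, 43, 53, 130, 150, 173]
  YnoII TACACCG/1: at [10, 69, 77, 92, 107, 176] ⇒ [11, 70, 78, 93, 108, 177]

All cut coordinates (distinct, sorted): [7, 11, 26, 29, 43, 53, 61, 70, 78, 84, 93, 108, 118, 130, 137, 150, 158, 173, 177]

Fragment lengths:
  [0,7): 7 bp
  [7,11): 4 bp
  [11,26): 15 bp
  [26,29): 3 bp
  [29,43): 14 bp
  [43,53): 10 bp
  [53,61): 8 bp
  [61,70): 9 bp
  [70,78): 8 bp
  [78,84): 6 bp
  [84,93): 9 bp
  [93,108): 15 bp
  [108,118): 10 bp
  [118,130): 12 bp
  [130,137): 7 bp
  [137,150): 13 bp
  [150,158): 8 bp
  [158,173): 15 bp
  [173,177): 4 bp
  [177,187): 10 bp

[3,4,4,6,7,7,8,8,8,9,9,10,10,10,12,13,14,15,15,15]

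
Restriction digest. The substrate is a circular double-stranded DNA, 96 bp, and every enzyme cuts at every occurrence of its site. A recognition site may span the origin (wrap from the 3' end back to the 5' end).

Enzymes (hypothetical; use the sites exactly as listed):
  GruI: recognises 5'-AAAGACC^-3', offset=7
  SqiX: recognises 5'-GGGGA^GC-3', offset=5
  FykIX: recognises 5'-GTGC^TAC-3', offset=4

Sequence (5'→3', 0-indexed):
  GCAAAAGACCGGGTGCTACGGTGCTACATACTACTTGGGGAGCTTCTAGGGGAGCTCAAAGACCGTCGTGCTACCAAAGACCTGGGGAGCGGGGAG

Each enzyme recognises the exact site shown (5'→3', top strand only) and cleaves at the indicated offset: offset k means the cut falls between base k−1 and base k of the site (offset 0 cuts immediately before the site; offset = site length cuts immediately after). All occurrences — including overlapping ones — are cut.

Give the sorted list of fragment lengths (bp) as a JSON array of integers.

Site scan:
  GruI AAAGACC/7: at [3, 57, 75] ⇒ [10, 64, 82]
  SqiX GGGGAGC/5: at [36, 48, 83] ⇒ [41, 53, 88]
  FykIX GTGCTAC/4: at [12, 20, 67] ⇒ [16, 24, 71]

Pooled cuts: [10, 16, 24, 41, 53, 64, 71, 82, 88]

Fragment lengths:
  10→16: 6 bp
  16→24: 8 bp
  24→41: 17 bp
  41→53: 12 bp
  53→64: 11 bp
  64→71: 7 bp
  71→82: 11 bp
  82→88: 6 bp
  88→10 (wrap): 96-88+10 = 18 bp

[6,6,7,8,11,11,12,17,18]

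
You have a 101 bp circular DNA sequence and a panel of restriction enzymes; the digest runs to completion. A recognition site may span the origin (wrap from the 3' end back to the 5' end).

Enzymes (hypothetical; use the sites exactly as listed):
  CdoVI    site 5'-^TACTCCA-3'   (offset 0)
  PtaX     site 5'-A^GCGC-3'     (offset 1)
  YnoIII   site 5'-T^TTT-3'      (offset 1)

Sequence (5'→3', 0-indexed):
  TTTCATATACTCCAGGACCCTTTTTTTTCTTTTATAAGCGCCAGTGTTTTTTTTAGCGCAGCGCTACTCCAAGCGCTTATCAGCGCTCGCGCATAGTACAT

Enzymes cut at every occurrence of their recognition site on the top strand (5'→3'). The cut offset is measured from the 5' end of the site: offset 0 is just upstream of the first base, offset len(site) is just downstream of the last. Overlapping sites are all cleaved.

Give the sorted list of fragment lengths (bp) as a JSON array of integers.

Per-enzyme occurrences:
  CdoVI (TACTCCA, off=0): starts [7, 64] → cuts [7, 64]
  PtaX (AGCGC, off=1): starts [36, 54, 59, 71, 81] → cuts [37, 55, 60, 72, 82]
  YnoIII (TTTT, off=1): starts [20, 21, 22, 23, 24, 29, 46, 47, 48, 49, 50, 100] → cuts [0, 21, 22, 23, 24, 25, 30, 47, 48, 49, 50, 51]

Pooled cuts: [0, 7, 21, 22, 23, 24, 25, 30, 37, 47, 48, 49, 50, 51, 55, 60, 64, 72, 82]

Fragments:
  0→7: 7 bp
  7→21: 14 bp
  21→22: 1 bp
  22→23: 1 bp
  23→24: 1 bp
  24→25: 1 bp
  25→30: 5 bp
  30→37: 7 bp
  37→47: 10 bp
  47→48: 1 bp
  48→49: 1 bp
  49→50: 1 bp
  50→51: 1 bp
  51→55: 4 bp
  55→60: 5 bp
  60→64: 4 bp
  64→72: 8 bp
  72→82: 10 bp
  82→0 (wrap): 101-82+0 = 19 bp

[1,1,1,1,1,1,1,1,4,4,5,5,7,7,8,10,10,14,19]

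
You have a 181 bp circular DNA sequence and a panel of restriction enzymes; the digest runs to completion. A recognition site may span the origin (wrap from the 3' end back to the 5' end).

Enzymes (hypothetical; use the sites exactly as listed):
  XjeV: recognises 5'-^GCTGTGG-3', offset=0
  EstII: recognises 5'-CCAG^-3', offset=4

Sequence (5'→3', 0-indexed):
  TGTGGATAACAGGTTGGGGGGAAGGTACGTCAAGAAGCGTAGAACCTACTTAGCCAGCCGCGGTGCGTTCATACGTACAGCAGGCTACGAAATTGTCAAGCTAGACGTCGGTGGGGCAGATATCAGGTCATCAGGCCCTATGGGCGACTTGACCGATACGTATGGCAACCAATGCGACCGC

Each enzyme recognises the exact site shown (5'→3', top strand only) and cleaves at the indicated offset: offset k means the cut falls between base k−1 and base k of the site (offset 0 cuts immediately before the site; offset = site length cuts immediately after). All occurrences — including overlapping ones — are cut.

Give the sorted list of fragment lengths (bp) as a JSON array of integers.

Site scan:
  XjeV (GCTGTGG, off=0): starts [179] → cuts [179]
  EstII (CCAG, off=4): starts [53] → cuts [57]

All cut coordinates (distinct, sorted): [57, 179]

Fragments:
  57→179: 122 bp
  179→57 (wrap): 181-179+57 = 59 bp

[59,122]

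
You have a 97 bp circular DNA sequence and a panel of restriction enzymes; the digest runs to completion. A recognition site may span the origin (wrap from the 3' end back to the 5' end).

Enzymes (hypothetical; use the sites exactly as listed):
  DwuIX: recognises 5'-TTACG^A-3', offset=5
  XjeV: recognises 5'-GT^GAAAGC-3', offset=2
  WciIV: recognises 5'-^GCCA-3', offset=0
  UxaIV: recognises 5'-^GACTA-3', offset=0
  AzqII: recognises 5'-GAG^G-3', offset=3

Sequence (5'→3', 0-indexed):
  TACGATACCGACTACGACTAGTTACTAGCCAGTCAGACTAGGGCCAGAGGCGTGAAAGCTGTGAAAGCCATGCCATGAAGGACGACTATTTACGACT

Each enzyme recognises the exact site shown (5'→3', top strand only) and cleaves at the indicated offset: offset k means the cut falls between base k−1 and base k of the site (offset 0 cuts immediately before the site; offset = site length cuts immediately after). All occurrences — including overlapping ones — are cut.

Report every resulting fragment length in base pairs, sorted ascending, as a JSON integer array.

[4,4,5,5,6,7,7,7,8,9,11,12,12]

Scan for sites:
  DwuIX (TTACGA, off=5): starts [89, 96] → cuts [4, 94]
  XjeV (GTGAAAGC, off=2): starts [51, 60] → cuts [53, 62]
  WciIV (GCCA, off=0): starts [27, 42, 66, 71] → cuts [27, 42, 66, 71]
  UxaIV (GACTA, off=0): starts [9, 15, 35, 83] → cuts [9, 15, 35, 83]
  AzqII (GAGG, off=3): starts [46] → cuts [49]

All cut coordinates (distinct, sorted): [4, 9, 15, 27, 35, 42, 49, 53, 62, 66, 71, 83, 94]

Fragments:
  4→9: 5 bp
  9→15: 6 bp
  15→27: 12 bp
  27→35: 8 bp
  35→42: 7 bp
  42→49: 7 bp
  49→53: 4 bp
  53→62: 9 bp
  62→66: 4 bp
  66→71: 5 bp
  71→83: 12 bp
  83→94: 11 bp
  94→4 (wrap): 97-94+4 = 7 bp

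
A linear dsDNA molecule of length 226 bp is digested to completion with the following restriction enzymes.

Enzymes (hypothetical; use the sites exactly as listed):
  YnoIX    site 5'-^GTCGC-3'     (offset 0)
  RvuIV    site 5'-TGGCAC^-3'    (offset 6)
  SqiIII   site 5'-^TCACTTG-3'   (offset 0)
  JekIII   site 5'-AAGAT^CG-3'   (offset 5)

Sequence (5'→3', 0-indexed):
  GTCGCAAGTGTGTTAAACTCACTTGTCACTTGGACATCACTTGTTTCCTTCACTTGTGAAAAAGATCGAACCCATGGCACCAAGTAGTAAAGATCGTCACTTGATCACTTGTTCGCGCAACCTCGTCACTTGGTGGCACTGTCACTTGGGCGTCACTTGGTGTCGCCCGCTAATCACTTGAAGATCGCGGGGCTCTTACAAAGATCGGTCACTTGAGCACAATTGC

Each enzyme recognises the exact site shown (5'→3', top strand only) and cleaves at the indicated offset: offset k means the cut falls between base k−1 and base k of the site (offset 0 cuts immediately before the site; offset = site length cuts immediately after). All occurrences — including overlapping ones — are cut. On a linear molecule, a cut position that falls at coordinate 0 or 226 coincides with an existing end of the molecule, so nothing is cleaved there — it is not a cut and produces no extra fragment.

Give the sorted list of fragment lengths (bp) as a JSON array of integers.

Site scan:
  YnoIX GTCGC/0: at [0, 161] ⇒ [161] (position 0 is a terminus of the linear molecule — no cut)
  RvuIV TGGCAC/6: at [74, 133] ⇒ [80, 139]
  SqiIII TCACTTG/0: at [18, 25, 36, 49, 96, 104, 125, 141, 152, 173, 208] ⇒ [18, 25, 36, 49, 96, 104, 125, 141, 152, 173, 208]
  JekIII AAGATCG/5: at [61, 89, 180, 200] ⇒ [66, 94, 185, 205]

Pooled cuts: [18, 25, 36, 49, 66, 80, 94, 96, 104, 125, 139, 141, 152, 161, 173, 185, 205, 208]

Fragment lengths:
  [0,18): 18 bp
  [18,25): 7 bp
  [25,36): 11 bp
  [36,49): 13 bp
  [49,66): 17 bp
  [66,80): 14 bp
  [80,94): 14 bp
  [94,96): 2 bp
  [96,104): 8 bp
  [104,125): 21 bp
  [125,139): 14 bp
  [139,141): 2 bp
  [141,152): 11 bp
  [152,161): 9 bp
  [161,173): 12 bp
  [173,185): 12 bp
  [185,205): 20 bp
  [205,208): 3 bp
  [208,226): 18 bp

[2,2,3,7,8,9,11,11,12,12,13,14,14,14,17,18,18,20,21]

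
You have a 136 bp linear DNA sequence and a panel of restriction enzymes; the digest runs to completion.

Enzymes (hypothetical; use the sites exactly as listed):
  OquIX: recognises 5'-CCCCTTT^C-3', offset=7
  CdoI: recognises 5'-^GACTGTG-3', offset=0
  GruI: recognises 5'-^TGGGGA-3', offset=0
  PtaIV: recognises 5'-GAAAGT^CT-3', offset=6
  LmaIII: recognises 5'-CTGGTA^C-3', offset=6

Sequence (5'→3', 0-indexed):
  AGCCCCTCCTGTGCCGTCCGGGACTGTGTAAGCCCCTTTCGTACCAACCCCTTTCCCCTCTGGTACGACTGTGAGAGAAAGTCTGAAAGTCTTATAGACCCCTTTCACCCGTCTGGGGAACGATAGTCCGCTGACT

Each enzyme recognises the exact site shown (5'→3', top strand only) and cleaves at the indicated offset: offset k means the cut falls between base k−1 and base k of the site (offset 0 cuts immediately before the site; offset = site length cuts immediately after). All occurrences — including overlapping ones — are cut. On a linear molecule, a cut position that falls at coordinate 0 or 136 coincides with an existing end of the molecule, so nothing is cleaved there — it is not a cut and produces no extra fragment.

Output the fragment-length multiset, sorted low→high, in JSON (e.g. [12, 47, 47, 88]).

[1,8,8,11,15,15,16,18,21,23]

Scan for sites:
  OquIX (CCCCTTTC, off=7): starts [32, 47, 98] → cuts [39, 54, 105]
  CdoI (GACTGTG, off=0): starts [21, 66] → cuts [21, 66]
  GruI (TGGGGA, off=0): starts [113] → cuts [113]
  PtaIV (GAAAGTCT, off=6): starts [76, 84] → cuts [82, 90]
  LmaIII (CTGGTAC, off=6): starts [59] → cuts [65]

Pooled cuts: [21, 39, 54, 65, 66, 82, 90, 105, 113]

Fragments:
  [0,21): 21 bp
  [21,39): 18 bp
  [39,54): 15 bp
  [54,65): 11 bp
  [65,66): 1 bp
  [66,82): 16 bp
  [82,90): 8 bp
  [90,105): 15 bp
  [105,113): 8 bp
  [113,136): 23 bp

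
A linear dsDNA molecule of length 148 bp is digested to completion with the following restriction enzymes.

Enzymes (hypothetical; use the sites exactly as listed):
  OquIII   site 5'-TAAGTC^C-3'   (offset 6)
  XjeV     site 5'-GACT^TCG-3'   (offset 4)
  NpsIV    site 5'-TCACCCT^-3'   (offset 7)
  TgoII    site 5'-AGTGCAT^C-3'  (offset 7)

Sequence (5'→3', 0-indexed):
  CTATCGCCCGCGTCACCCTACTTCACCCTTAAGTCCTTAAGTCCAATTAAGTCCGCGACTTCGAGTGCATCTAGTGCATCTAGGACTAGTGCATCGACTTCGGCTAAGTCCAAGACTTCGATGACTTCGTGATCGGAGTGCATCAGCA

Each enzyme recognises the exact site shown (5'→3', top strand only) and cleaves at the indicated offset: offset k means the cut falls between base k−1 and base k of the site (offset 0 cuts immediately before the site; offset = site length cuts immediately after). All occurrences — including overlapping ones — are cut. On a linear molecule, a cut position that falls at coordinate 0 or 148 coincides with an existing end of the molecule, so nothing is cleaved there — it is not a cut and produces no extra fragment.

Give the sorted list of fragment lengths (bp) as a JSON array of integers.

[5,5,6,7,7,8,9,9,10,10,10,11,15,17,19]

Per-enzyme occurrences:
  OquIII (TAAGTCC, off=6): starts [29, 37, 47, 104] → cuts [35, 43, 53, 110]
  XjeV (GACTTCG, off=4): starts [56, 95, 113, 122] → cuts [60, 99, 117, 126]
  NpsIV (TCACCCT, off=7): starts [12, 22] → cuts [19, 29]
  TgoII (AGTGCATC, off=7): starts [63, 72, 87, 136] → cuts [70, 79, 94, 143]

All cut coordinates (distinct, sorted): [19, 29, 35, 43, 53, 60, 70, 79, 94, 99, 110, 117, 126, 143]

Fragments:
  [0,19): 19 bp
  [19,29): 10 bp
  [29,35): 6 bp
  [35,43): 8 bp
  [43,53): 10 bp
  [53,60): 7 bp
  [60,70): 10 bp
  [70,79): 9 bp
  [79,94): 15 bp
  [94,99): 5 bp
  [99,110): 11 bp
  [110,117): 7 bp
  [117,126): 9 bp
  [126,143): 17 bp
  [143,148): 5 bp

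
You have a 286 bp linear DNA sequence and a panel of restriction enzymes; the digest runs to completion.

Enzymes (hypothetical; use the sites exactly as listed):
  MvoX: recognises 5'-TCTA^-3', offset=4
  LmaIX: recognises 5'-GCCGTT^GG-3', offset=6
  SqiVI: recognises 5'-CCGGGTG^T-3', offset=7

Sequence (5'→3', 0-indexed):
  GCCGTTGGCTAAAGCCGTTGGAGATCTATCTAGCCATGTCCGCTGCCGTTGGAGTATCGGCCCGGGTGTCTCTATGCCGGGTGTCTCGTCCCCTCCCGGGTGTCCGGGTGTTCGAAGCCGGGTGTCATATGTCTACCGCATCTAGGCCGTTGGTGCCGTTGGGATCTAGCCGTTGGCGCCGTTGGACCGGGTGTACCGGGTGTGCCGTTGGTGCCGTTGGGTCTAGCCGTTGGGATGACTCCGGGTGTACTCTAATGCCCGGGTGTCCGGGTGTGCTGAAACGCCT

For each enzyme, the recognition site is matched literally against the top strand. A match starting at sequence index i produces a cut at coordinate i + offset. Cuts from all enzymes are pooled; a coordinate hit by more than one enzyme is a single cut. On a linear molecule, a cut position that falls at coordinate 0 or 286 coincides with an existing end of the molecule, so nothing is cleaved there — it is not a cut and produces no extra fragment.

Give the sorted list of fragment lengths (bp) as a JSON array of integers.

Scan for sites:
  MvoX TCTA/4: at [24, 28, 70, 131, 140, 164, 221, 250] ⇒ [28, 32, 74, 135, 144, 168, 225, 254]
  LmaIX GCCGTTGG/6: at [0, 13, 44, 145, 154, 168, 177, 203, 212, 225] ⇒ [6, 19, 50, 151, 160, 174, 183, 209, 218, 231]
  SqiVI CCGGGTGT/7: at [61, 76, 95, 103, 117, 186, 195, 240, 258, 266] ⇒ [68, 83, 102, 110, 124, 193, 202, 247, 265, 273]

Pooled cuts: [6, 19, 28, 32, 50, 68, 74, 83, 102, 110, 124, 135, 144, 151, 160, 168, 174, 183, 193, 202, 209, 218, 225, 231, 247, 254, 265, 273]

Fragment lengths:
  [0,6): 6 bp
  [6,19): 13 bp
  [19,28): 9 bp
  [28,32): 4 bp
  [32,50): 18 bp
  [50,68): 18 bp
  [68,74): 6 bp
  [74,83): 9 bp
  [83,102): 19 bp
  [102,110): 8 bp
  [110,124): 14 bp
  [124,135): 11 bp
  [135,144): 9 bp
  [144,151): 7 bp
  [151,160): 9 bp
  [160,168): 8 bp
  [168,174): 6 bp
  [174,183): 9 bp
  [183,193): 10 bp
  [193,202): 9 bp
  [202,209): 7 bp
  [209,218): 9 bp
  [218,225): 7 bp
  [225,231): 6 bp
  [231,247): 16 bp
  [247,254): 7 bp
  [254,265): 11 bp
  [265,273): 8 bp
  [273,286): 13 bp

[4,6,6,6,6,7,7,7,7,8,8,8,9,9,9,9,9,9,9,10,11,11,13,13,14,16,18,18,19]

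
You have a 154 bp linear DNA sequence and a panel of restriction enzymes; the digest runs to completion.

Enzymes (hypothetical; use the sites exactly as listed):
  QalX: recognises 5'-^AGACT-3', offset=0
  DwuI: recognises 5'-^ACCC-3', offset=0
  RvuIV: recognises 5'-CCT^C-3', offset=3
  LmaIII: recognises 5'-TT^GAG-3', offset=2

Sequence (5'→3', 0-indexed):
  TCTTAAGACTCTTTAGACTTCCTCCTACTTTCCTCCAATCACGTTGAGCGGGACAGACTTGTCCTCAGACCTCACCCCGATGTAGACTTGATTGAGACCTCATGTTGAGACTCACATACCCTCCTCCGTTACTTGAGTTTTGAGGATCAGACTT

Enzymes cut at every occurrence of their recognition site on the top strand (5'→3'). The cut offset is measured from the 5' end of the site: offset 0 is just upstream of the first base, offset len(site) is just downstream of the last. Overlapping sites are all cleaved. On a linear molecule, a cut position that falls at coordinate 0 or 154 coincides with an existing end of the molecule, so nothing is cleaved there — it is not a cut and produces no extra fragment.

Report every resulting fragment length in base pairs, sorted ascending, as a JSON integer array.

Scan for sites:
  QalX AGACT/0: at [5, 14, 54, 83, 107, 148] ⇒ [5, 14, 54, 83, 107, 148]
  DwuI ACCC/0: at [73, 117] ⇒ [73, 117]
  RvuIV CCTC/3: at [20, 31, 62, 69, 97, 119, 122] ⇒ [23, 34, 65, 72, 100, 122, 125]
  LmaIII TTGAG/2: at [43, 91, 104, 132, 139] ⇒ [45, 93, 106, 134, 141]

All cut coordinates (distinct, sorted): [5, 14, 23, 34, 45, 54, 65, 72, 73, 83, 93, 100, 106, 107, 117, 122, 125, 134, 141, 148]

Fragments:
  [0,5): 5 bp
  [5,14): 9 bp
  [14,23): 9 bp
  [23,34): 11 bp
  [34,45): 11 bp
  [45,54): 9 bp
  [54,65): 11 bp
  [65,72): 7 bp
  [72,73): 1 bp
  [73,83): 10 bp
  [83,93): 10 bp
  [93,100): 7 bp
  [100,106): 6 bp
  [106,107): 1 bp
  [107,117): 10 bp
  [117,122): 5 bp
  [122,125): 3 bp
  [125,134): 9 bp
  [134,141): 7 bp
  [141,148): 7 bp
  [148,154): 6 bp

[1,1,3,5,5,6,6,7,7,7,7,9,9,9,9,10,10,10,11,11,11]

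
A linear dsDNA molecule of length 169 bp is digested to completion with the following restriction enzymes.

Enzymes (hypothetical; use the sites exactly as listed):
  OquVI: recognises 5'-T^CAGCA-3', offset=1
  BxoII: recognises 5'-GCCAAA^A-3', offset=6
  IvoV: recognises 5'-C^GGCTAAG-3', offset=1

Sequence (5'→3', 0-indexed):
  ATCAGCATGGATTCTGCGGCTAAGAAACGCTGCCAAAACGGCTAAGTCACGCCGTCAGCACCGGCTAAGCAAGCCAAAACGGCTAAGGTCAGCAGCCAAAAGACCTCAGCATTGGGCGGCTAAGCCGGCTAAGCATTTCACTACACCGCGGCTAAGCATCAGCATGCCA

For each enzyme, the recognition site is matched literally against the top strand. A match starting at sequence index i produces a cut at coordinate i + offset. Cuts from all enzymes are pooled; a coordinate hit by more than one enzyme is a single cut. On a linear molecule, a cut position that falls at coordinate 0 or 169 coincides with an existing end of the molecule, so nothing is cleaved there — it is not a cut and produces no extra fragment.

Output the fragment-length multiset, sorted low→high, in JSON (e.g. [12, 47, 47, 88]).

[2,2,2,6,7,9,9,10,10,11,11,15,16,16,20,23]

Scan for sites:
  OquVI (TCAGCA, off=1): starts [1, 54, 88, 105, 158] → cuts [2, 55, 89, 106, 159]
  BxoII (GCCAAAA, off=6): starts [31, 72, 94] → cuts [37, 78, 100]
  IvoV (CGGCTAAG, off=1): starts [16, 38, 61, 79, 116, 125, 148] → cuts [17, 39, 62, 80, 117, 126, 149]

Pooled cuts: [2, 17, 37, 39, 55, 62, 78, 80, 89, 100, 106, 117, 126, 149, 159]

Fragment lengths:
  [0,2): 2 bp
  [2,17): 15 bp
  [17,37): 20 bp
  [37,39): 2 bp
  [39,55): 16 bp
  [55,62): 7 bp
  [62,78): 16 bp
  [78,80): 2 bp
  [80,89): 9 bp
  [89,100): 11 bp
  [100,106): 6 bp
  [106,117): 11 bp
  [117,126): 9 bp
  [126,149): 23 bp
  [149,159): 10 bp
  [159,169): 10 bp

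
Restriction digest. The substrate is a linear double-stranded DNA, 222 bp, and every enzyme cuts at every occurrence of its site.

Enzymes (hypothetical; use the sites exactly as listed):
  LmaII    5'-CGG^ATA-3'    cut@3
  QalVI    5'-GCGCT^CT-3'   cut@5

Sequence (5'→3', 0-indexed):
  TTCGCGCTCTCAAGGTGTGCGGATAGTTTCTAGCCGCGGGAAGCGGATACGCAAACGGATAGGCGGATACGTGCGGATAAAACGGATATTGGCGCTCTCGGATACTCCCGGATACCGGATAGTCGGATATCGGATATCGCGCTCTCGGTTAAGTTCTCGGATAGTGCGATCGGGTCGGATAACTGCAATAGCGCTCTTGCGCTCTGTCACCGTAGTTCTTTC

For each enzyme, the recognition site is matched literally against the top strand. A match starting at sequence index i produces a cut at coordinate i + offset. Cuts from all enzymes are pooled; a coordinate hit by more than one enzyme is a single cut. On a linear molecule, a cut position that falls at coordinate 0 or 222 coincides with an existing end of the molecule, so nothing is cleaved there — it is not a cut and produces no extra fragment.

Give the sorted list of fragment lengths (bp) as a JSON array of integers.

[5,7,7,8,8,8,8,9,10,10,10,11,12,14,17,17,18,19,24]

Per-enzyme occurrences:
  LmaII CGGATA/3: at [19, 43, 55, 63, 73, 82, 98, 108, 115, 123, 130, 157, 175] ⇒ [22, 46, 58, 66, 76, 85, 101, 111, 118, 126, 133, 160, 178]
  QalVI GCGCTCT/5: at [3, 91, 138, 190, 198] ⇒ [8, 96, 143, 195, 203]

Pooled cuts: [8, 22, 46, 58, 66, 76, 85, 96, 101, 111, 118, 126, 133, 143, 160, 178, 195, 203]

Fragments:
  [0,8): 8 bp
  [8,22): 14 bp
  [22,46): 24 bp
  [46,58): 12 bp
  [58,66): 8 bp
  [66,76): 10 bp
  [76,85): 9 bp
  [85,96): 11 bp
  [96,101): 5 bp
  [101,111): 10 bp
  [111,118): 7 bp
  [118,126): 8 bp
  [126,133): 7 bp
  [133,143): 10 bp
  [143,160): 17 bp
  [160,178): 18 bp
  [178,195): 17 bp
  [195,203): 8 bp
  [203,222): 19 bp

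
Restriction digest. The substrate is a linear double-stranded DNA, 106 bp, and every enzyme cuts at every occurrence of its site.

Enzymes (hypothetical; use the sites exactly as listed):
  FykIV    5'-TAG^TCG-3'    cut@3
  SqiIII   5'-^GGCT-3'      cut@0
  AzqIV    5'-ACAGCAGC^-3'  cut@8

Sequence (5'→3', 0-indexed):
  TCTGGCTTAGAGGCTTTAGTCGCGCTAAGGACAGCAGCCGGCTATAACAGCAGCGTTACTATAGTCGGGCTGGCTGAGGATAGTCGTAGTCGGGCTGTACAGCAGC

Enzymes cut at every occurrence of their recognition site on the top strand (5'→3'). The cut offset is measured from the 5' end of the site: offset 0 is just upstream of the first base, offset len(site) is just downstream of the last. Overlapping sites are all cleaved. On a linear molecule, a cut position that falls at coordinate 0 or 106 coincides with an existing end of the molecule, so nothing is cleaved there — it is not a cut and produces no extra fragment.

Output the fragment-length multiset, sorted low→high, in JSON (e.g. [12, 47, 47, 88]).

[1,3,3,3,4,6,8,8,10,12,14,15,19]

Scan for sites:
  FykIV (TAGTCG, off=3): starts [16, 61, 80, 86] → cuts [19, 64, 83, 89]
  SqiIII (GGCT, off=0): starts [3, 11, 39, 67, 71, 92] → cuts [3, 11, 39, 67, 71, 92]
  AzqIV (ACAGCAGC, off=8): starts [30, 46, 98] → cuts [38, 54] (position 106 is a terminus of the linear molecule — no cut)

All cut coordinates (distinct, sorted): [3, 11, 19, 38, 39, 54, 64, 67, 71, 83, 89, 92]

Fragment lengths:
  [0,3): 3 bp
  [3,11): 8 bp
  [11,19): 8 bp
  [19,38): 19 bp
  [38,39): 1 bp
  [39,54): 15 bp
  [54,64): 10 bp
  [64,67): 3 bp
  [67,71): 4 bp
  [71,83): 12 bp
  [83,89): 6 bp
  [89,92): 3 bp
  [92,106): 14 bp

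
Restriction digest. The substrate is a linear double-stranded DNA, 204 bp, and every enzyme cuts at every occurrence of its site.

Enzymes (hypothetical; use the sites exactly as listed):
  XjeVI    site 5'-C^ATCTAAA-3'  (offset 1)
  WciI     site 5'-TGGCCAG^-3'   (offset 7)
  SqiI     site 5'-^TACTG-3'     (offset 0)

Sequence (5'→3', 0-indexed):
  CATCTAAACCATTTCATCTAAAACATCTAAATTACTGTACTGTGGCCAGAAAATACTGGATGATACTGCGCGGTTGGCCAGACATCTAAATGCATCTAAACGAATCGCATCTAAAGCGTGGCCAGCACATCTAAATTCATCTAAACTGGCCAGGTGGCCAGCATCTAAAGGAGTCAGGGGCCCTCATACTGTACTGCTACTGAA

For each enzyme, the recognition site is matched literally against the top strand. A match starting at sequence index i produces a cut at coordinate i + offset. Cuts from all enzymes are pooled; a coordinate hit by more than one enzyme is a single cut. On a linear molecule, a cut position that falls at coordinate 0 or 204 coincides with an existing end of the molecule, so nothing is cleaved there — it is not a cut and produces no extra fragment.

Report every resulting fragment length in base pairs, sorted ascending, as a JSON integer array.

Site scan:
  XjeVI CATCTAAA/1: at [0, 14, 23, 82, 92, 107, 127, 137, 161] ⇒ [1, 15, 24, 83, 93, 108, 128, 138, 162]
  WciI TGGCCAG/7: at [42, 74, 118, 146, 154] ⇒ [49, 81, 125, 153, 161]
  SqiI TACTG/0: at [32, 37, 53, 63, 186, 191, 197] ⇒ [32, 37, 53, 63, 186, 191, 197]

All cut coordinates (distinct, sorted): [1, 15, 24, 32, 37, 49, 53, 63, 81, 83, 93, 108, 125, 128, 138, 153, 161, 162, 186, 191, 197]

Fragments:
  [0,1): 1 bp
  [1,15): 14 bp
  [15,24): 9 bp
  [24,32): 8 bp
  [32,37): 5 bp
  [37,49): 12 bp
  [49,53): 4 bp
  [53,63): 10 bp
  [63,81): 18 bp
  [81,83): 2 bp
  [83,93): 10 bp
  [93,108): 15 bp
  [108,125): 17 bp
  [125,128): 3 bp
  [128,138): 10 bp
  [138,153): 15 bp
  [153,161): 8 bp
  [161,162): 1 bp
  [162,186): 24 bp
  [186,191): 5 bp
  [191,197): 6 bp
  [197,204): 7 bp

[1,1,2,3,4,5,5,6,7,8,8,9,10,10,10,12,14,15,15,17,18,24]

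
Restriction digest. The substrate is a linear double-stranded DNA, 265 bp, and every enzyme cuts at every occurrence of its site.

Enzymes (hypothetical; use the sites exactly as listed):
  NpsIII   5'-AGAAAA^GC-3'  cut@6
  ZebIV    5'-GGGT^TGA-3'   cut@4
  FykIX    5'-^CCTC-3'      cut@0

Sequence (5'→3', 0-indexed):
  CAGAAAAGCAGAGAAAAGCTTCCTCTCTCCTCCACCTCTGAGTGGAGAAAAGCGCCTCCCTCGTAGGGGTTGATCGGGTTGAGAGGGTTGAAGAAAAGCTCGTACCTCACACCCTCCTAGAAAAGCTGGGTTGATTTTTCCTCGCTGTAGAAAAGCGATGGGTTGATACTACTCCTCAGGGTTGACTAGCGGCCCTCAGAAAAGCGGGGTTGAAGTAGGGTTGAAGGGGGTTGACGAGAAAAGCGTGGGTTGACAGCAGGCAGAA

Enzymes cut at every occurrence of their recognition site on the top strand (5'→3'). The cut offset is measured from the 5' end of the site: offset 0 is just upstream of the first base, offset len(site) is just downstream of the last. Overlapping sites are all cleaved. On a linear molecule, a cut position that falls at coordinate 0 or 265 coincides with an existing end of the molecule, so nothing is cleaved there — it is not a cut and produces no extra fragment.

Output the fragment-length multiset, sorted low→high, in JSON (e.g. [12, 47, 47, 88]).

[3,4,4,6,7,7,7,7,7,8,8,8,9,9,9,9,9,10,10,10,10,11,11,11,12,12,15,15,17]

Per-enzyme occurrences:
  NpsIII (AGAAAAGC, off=6): starts [1, 11, 45, 91, 118, 148, 197, 236] → cuts [7, 17, 51, 97, 124, 154, 203, 242]
  ZebIV (GGGTTGA, off=4): starts [66, 75, 84, 127, 159, 178, 206, 217, 227, 246] → cuts [70, 79, 88, 131, 163, 182, 210, 221, 231, 250]
  FykIX (CCTC, off=0): starts [21, 28, 34, 54, 58, 104, 112, 139, 173, 193] → cuts [21, 28, 34, 54, 58, 104, 112, 139, 173, 193]

Pooled cuts: [7, 17, 21, 28, 34, 51, 54, 58, 70, 79, 88, 97, 104, 112, 124, 131, 139, 154, 163, 173, 182, 193, 203, 210, 221, 231, 242, 250]

Fragments:
  [0,7): 7 bp
  [7,17): 10 bp
  [17,21): 4 bp
  [21,28): 7 bp
  [28,34): 6 bp
  [34,51): 17 bp
  [51,54): 3 bp
  [54,58): 4 bp
  [58,70): 12 bp
  [70,79): 9 bp
  [79,88): 9 bp
  [88,97): 9 bp
  [97,104): 7 bp
  [104,112): 8 bp
  [112,124): 12 bp
  [124,131): 7 bp
  [131,139): 8 bp
  [139,154): 15 bp
  [154,163): 9 bp
  [163,173): 10 bp
  [173,182): 9 bp
  [182,193): 11 bp
  [193,203): 10 bp
  [203,210): 7 bp
  [210,221): 11 bp
  [221,231): 10 bp
  [231,242): 11 bp
  [242,250): 8 bp
  [250,265): 15 bp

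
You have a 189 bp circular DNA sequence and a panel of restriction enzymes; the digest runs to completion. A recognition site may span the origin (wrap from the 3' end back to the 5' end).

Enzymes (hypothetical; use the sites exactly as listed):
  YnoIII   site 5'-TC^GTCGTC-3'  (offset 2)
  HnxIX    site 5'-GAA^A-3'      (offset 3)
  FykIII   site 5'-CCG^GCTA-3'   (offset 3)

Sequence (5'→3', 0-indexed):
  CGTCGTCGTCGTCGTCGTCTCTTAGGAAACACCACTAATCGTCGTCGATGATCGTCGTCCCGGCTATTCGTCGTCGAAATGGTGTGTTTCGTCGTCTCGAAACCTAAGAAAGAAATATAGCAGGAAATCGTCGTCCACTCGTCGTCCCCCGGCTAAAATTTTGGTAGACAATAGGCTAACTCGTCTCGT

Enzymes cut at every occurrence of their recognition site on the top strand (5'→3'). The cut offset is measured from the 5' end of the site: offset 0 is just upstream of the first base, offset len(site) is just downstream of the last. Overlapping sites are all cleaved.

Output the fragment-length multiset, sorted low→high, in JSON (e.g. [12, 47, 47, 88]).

[3,3,3,3,3,3,4,7,9,9,9,11,11,11,12,12,12,13,15,36]

Per-enzyme occurrences:
  YnoIII (TCGTCGTC, off=2): starts [2, 5, 8, 11, 38, 51, 67, 88, 127, 138, 185, 188] → cuts [1, 4, 7, 10, 13, 40, 53, 69, 90, 129, 140, 187]
  HnxIX (GAAA, off=3): starts [25, 75, 98, 107, 111, 123] → cuts [28, 78, 101, 110, 114, 126]
  FykIII (CCGGCTA, off=3): starts [59, 148] → cuts [62, 151]

Pooled cuts: [1, 4, 7, 10, 13, 28, 40, 53, 62, 69, 78, 90, 101, 110, 114, 126, 129, 140, 151, 187]

Fragment lengths:
  1→4: 3 bp
  4→7: 3 bp
  7→10: 3 bp
  10→13: 3 bp
  13→28: 15 bp
  28→40: 12 bp
  40→53: 13 bp
  53→62: 9 bp
  62→69: 7 bp
  69→78: 9 bp
  78→90: 12 bp
  90→101: 11 bp
  101→110: 9 bp
  110→114: 4 bp
  114→126: 12 bp
  126→129: 3 bp
  129→140: 11 bp
  140→151: 11 bp
  151→187: 36 bp
  187→1 (wrap): 189-187+1 = 3 bp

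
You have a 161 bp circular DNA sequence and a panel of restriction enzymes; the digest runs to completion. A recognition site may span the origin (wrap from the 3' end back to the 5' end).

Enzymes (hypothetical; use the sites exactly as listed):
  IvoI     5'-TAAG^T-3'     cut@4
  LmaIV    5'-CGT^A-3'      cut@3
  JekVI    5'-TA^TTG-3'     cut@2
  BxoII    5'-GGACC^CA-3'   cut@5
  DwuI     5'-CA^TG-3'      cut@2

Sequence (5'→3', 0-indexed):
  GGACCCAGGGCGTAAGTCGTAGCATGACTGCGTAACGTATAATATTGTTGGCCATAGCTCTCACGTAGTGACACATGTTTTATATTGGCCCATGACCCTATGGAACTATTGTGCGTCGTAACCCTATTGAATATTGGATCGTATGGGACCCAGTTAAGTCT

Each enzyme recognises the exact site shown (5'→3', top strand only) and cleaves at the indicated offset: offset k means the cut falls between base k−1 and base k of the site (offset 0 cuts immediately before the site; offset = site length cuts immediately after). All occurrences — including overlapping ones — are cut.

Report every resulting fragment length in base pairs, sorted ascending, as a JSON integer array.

Site scan:
  IvoI TAAGT/4: at [12, 154] ⇒ [16, 158]
  LmaIV CGTA/3: at [10, 17, 30, 35, 63, 116, 139] ⇒ [13, 20, 33, 38, 66, 119, 142]
  JekVI TATTG/2: at [42, 82, 106, 124, 131] ⇒ [44, 84, 108, 126, 133]
  BxoII GGACCCA/5: at [0, 145] ⇒ [5, 150]
  DwuI CATG/2: at [22, 73, 90] ⇒ [24, 75, 92]

All cut coordinates (distinct, sorted): [5, 13, 16, 20, 24, 33, 38, 44, 66, 75, 84, 92, 108, 119, 126, 133, 142, 150, 158]

Fragments:
  5→13: 8 bp
  13→16: 3 bp
  16→20: 4 bp
  20→24: 4 bp
  24→33: 9 bp
  33→38: 5 bp
  38→44: 6 bp
  44→66: 22 bp
  66→75: 9 bp
  75→84: 9 bp
  84→92: 8 bp
  92→108: 16 bp
  108→119: 11 bp
  119→126: 7 bp
  126→133: 7 bp
  133→142: 9 bp
  142→150: 8 bp
  150→158: 8 bp
  158→5 (wrap): 161-158+5 = 8 bp

[3,4,4,5,6,7,7,8,8,8,8,8,9,9,9,9,11,16,22]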